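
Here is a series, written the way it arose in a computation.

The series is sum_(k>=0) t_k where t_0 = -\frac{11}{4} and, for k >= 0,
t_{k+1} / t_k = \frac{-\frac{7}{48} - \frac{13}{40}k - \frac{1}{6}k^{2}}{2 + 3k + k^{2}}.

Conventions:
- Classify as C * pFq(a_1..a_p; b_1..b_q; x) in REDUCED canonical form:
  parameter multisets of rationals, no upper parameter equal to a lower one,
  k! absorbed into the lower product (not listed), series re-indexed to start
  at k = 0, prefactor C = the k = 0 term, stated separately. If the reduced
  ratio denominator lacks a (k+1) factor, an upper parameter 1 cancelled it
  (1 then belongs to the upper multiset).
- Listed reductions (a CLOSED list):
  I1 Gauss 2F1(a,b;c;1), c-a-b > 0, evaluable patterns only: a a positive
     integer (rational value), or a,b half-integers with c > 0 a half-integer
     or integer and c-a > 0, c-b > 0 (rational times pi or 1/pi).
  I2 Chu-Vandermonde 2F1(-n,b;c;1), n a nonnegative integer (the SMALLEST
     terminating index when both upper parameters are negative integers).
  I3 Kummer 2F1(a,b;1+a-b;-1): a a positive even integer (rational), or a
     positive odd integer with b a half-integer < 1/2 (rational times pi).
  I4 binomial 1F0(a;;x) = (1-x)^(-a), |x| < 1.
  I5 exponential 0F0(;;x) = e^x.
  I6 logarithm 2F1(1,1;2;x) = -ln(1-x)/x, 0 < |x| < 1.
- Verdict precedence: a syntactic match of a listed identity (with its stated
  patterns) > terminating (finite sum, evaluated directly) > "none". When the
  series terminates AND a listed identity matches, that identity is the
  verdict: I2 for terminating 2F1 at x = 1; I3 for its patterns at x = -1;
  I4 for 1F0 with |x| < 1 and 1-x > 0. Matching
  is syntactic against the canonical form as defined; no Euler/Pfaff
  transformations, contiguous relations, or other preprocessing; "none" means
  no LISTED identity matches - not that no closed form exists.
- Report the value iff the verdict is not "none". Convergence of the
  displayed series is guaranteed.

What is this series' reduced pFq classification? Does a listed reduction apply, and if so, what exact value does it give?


x = -\frac{1}{6} here; the reduced form reads 2F1, upper {\frac{7}{10}, \frac{5}{4}}, lower {2}, C = -\frac{11}{4}. Verdict: no listed reduction: x = -\frac{1}{6} and upper {\frac{7}{10}, \frac{5}{4}} fail every I1-I6 pattern.

Key step: t_0 being -\frac{11}{4}, factor the ratio over Q (C = -11/4): negated roots = parameters.
Ratio: r(k) = -\frac{1}{6} * (k+\frac{7}{10}) (k+\frac{5}{4}) / [(k+2) (k+1)] ; factor over Q: parameters, x = -\frac{1}{6}, and C = -\frac{11}{4}.


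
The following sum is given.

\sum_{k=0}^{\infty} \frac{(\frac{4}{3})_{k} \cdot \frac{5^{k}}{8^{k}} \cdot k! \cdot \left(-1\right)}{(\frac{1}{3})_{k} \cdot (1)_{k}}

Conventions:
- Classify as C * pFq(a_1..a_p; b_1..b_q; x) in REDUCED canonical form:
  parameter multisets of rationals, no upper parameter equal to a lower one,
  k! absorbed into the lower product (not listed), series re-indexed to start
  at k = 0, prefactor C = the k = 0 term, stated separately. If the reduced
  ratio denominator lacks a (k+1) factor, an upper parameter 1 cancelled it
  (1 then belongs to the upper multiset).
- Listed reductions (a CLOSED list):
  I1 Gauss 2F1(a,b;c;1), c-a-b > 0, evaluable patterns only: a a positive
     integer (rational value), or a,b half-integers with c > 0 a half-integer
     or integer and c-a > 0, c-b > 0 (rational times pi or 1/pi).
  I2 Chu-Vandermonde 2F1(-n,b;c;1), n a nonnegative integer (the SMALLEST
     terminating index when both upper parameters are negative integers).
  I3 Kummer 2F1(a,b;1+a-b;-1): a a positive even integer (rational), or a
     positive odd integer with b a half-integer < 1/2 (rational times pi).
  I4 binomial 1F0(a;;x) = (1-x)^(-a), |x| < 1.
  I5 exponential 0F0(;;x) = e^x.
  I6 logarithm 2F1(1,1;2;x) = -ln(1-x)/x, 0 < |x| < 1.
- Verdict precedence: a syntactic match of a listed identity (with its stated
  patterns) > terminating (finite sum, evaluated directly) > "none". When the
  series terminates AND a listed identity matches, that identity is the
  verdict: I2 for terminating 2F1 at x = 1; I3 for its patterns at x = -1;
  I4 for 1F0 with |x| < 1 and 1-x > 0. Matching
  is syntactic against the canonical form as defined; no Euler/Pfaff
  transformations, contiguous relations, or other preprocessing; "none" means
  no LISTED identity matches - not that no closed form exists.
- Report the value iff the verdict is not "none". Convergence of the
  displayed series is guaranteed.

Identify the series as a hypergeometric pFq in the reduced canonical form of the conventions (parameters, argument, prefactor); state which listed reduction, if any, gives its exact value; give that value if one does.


Key observation: x = \frac{5}{8} and (1)_k (prefactor -1) is k! itself.
Ratio: r(k) = \frac{5}{8} * (k+1) (k+\frac{4}{3}) / [(k+\frac{1}{3}) (k+1)] - rational in k. x = \frac{5}{8}; t_0 = -1; negate the roots.

Canonical form: C = -1 times 2F1 with upper {1, \frac{4}{3}}, lower {\frac{1}{3}}, x = \frac{5}{8}. Verdict: none - at argument \frac{5}{8} the multisets {1, \frac{4}{3}} ; {\frac{1}{3}} match no listed identity.


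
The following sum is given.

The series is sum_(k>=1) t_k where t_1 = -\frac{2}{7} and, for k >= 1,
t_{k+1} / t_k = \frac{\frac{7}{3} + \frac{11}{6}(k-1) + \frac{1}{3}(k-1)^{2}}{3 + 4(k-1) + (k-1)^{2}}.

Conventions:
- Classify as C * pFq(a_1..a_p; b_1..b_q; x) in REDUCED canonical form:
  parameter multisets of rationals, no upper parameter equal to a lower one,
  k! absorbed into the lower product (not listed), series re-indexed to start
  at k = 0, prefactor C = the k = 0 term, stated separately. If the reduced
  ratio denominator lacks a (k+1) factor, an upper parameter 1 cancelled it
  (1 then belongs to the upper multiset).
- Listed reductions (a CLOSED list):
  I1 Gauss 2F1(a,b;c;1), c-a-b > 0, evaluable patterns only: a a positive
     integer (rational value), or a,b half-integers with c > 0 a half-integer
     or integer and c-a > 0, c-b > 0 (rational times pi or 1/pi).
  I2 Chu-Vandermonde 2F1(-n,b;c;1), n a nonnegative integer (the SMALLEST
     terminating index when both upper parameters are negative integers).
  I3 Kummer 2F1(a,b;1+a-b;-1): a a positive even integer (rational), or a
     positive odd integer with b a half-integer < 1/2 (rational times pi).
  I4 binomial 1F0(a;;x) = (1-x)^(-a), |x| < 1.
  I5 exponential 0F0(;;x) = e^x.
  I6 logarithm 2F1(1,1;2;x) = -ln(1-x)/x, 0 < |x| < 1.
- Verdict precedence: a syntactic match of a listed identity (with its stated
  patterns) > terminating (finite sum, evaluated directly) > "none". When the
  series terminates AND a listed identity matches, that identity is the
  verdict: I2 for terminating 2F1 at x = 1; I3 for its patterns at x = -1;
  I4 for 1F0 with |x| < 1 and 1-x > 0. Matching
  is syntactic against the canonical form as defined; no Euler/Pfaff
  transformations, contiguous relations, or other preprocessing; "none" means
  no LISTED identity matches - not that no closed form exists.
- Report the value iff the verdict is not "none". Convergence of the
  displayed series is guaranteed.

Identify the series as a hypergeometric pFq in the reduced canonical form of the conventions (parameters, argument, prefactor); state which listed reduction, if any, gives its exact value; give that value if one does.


The series (x = \frac{1}{3}) is 2F1: upper {2, \frac{7}{2}}, lower {3}, prefactor -\frac{2}{7}. Verdict: none here - no I1-I6 shape fits x = \frac{1}{3} with lower {3}.

Key observation: x = \frac{1}{3} and roots of the ratio polynomials (C = -2/7, x = 1/3) are the negated parameters.
Adjacent-term ratio: r(k) = \frac{1}{3} * (k+2) (k+\frac{7}{2}) / [(k+3) (k+1)] - poly over poly, x = \frac{1}{3} from leading terms; C = -\frac{2}{7} at k = 0.


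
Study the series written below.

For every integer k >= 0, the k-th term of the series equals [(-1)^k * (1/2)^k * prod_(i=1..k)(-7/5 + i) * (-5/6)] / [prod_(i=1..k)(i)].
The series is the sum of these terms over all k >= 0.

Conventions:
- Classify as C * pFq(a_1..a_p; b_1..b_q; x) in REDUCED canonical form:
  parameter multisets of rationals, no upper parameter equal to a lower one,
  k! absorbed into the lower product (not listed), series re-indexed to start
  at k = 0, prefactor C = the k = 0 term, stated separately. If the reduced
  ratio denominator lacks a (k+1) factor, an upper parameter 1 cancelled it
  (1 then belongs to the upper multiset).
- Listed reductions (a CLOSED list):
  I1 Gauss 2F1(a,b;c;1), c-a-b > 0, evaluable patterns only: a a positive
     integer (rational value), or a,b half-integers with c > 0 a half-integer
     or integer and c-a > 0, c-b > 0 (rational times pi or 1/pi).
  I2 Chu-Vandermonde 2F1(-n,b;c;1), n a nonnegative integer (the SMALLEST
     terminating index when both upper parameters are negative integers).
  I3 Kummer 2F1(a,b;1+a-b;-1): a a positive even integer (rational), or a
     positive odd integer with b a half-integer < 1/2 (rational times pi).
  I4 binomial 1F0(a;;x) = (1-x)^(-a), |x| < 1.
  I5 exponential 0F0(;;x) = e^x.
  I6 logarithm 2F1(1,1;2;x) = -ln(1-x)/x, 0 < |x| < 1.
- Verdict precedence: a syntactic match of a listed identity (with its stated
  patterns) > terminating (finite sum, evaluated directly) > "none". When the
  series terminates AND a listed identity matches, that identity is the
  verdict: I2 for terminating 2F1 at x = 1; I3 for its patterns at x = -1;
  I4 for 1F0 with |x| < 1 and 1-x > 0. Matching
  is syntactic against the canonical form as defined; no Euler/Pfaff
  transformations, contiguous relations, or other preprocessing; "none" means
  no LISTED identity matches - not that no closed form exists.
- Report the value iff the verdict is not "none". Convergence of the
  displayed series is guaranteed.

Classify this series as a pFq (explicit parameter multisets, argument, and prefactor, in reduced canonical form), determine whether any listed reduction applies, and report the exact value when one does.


x = -1/2 here; the reduced form reads 1F0, upper {-2/5}, lower {-}, C = -5/6. Verdict: the binomial series (I4) applies (the 1F0 binomial series: exponent 2/5, x = -1/2). Sum: (-5/6) * (3/2)^(2/5).

Structural cue: with t_0 = -5/6, the product of the first k integers (C = -5/6) is k!.
Adjacent-term ratio: r(k) = (-1/2) * (k-2/5) / [(k+1)] ; factor over Q: parameters, x = (-1/2), and C = -5/6.


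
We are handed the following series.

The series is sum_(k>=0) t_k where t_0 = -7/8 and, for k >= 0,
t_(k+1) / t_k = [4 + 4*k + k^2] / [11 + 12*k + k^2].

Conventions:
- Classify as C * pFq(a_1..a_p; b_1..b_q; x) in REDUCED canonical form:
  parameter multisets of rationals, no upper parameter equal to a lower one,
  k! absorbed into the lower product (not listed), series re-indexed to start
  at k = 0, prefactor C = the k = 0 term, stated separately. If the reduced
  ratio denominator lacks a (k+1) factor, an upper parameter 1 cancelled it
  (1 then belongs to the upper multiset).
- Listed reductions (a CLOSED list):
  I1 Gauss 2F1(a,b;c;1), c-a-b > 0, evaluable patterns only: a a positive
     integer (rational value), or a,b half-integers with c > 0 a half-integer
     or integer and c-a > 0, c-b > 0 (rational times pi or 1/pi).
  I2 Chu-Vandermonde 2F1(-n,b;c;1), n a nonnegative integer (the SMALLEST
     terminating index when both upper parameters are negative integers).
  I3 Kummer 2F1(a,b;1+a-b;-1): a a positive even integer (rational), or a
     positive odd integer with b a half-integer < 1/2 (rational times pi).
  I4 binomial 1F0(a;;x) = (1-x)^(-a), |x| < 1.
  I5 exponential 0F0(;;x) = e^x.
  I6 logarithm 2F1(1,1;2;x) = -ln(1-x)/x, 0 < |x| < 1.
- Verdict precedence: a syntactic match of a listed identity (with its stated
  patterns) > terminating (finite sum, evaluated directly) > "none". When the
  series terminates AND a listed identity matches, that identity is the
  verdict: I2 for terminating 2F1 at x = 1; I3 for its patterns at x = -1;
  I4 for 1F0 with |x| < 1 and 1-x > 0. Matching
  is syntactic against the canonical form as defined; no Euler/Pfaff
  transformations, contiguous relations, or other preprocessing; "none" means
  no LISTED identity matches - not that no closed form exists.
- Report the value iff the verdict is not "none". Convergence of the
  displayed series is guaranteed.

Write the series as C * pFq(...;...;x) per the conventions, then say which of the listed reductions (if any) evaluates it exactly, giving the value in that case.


Classification (C = -7/8): 2F1 with upper {2, 2}, lower {11}, argument x = 1. Verdict: the Gauss summation I1 applies (x = 1: the Gamma ratio telescopes since c-a-b = 7 > 0 and a = 2 in Z>0). Hence: -45/32.

Structural cue: x = 1 and roots of the ratio polynomials (C = -7/8, x = 1) are the negated parameters.
Term ratio: r(k) = 1 * (k+2) (k+2) / [(k+11) (k+1)] - poly over poly, x = 1 from leading terms; C = -7/8 at k = 0.


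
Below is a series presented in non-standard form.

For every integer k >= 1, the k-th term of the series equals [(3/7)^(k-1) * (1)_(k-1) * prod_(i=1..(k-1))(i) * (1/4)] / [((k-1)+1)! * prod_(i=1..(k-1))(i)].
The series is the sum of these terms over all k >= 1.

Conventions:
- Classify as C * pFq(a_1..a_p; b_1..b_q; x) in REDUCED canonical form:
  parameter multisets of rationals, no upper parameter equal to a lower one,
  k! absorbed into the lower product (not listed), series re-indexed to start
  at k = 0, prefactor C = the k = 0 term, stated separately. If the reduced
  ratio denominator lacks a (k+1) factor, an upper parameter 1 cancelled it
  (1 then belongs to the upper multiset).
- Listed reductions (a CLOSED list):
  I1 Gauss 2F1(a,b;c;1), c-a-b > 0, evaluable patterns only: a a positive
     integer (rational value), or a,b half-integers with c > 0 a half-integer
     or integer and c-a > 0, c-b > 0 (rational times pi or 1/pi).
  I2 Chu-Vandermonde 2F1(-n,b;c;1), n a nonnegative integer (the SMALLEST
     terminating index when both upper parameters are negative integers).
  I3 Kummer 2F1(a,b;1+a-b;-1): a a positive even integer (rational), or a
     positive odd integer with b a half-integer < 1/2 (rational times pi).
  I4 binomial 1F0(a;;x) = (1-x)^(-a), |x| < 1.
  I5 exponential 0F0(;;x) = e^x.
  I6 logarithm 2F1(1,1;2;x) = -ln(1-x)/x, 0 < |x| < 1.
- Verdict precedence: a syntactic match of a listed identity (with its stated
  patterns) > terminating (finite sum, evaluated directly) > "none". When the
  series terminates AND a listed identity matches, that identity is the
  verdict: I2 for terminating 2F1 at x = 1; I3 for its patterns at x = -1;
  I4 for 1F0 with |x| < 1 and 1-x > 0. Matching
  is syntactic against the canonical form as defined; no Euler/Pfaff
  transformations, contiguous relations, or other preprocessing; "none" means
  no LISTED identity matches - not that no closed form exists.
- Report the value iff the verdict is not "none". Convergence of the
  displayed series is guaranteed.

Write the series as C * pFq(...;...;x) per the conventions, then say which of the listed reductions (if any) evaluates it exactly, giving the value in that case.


Structural cue: with t_0 = 1/4, the denominator's factorial ratio (prefactor 1/4) is a lower Pochhammer.
Ratio: r(k) = (3/7) * (k+1) (k+1) / [(k+2) (k+1)] - poly over poly, x = (3/7) from leading terms; C = 1/4 at k = 0.

Prefactor 1/4, argument 3/7: 2F1 with upper {1, 1} over lower {2}. Verdict: this is logarithm (I6) (the logarithm: parameters (1,1;2), x = 3/7). Sum: (-7/12) * ln(4/7).


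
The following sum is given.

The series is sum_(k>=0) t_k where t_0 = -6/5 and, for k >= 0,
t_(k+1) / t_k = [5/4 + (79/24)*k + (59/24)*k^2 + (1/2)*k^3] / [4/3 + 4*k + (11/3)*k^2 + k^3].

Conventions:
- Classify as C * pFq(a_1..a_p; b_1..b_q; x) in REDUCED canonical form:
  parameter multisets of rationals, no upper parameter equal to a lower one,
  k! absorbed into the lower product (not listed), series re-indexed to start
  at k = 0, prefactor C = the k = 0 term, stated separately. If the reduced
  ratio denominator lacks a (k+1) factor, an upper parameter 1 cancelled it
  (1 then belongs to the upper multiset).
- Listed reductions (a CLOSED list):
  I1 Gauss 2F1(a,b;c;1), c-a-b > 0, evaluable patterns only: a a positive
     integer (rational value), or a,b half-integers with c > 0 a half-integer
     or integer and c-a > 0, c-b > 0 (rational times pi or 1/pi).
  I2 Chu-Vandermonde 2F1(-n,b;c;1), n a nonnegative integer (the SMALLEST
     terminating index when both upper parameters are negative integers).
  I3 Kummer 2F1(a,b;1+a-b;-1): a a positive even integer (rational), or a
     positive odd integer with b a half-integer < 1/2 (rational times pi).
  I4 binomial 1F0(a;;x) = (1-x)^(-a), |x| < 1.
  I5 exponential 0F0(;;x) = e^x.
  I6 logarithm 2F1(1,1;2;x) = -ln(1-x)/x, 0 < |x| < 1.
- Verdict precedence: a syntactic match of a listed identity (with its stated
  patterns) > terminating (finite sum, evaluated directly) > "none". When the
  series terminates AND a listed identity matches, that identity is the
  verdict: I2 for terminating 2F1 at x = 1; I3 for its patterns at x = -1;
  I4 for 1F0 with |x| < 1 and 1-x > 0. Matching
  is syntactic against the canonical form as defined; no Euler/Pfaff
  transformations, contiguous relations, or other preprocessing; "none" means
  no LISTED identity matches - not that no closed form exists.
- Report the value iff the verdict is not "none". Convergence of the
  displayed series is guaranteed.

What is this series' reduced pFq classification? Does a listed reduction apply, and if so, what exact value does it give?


At argument 1/2: a 2F1 with upper {5/4, 3}, lower {2}, scaled by C = -6/5. Verdict: none. A 2F1 with upper {5/4, 3} fits none of I1-I6 at x = 1/2; the sum runs forever.

Key observation: x = (1/2) and the expanded ratio factors over Q; prefactor -6/5, roots give parameters.
Term ratio: r(k) = (1/2) * (k+5/4) (k+3) / [(k+2) (k+1)] ; factor over Q: parameters, x = (1/2), and C = -6/5.


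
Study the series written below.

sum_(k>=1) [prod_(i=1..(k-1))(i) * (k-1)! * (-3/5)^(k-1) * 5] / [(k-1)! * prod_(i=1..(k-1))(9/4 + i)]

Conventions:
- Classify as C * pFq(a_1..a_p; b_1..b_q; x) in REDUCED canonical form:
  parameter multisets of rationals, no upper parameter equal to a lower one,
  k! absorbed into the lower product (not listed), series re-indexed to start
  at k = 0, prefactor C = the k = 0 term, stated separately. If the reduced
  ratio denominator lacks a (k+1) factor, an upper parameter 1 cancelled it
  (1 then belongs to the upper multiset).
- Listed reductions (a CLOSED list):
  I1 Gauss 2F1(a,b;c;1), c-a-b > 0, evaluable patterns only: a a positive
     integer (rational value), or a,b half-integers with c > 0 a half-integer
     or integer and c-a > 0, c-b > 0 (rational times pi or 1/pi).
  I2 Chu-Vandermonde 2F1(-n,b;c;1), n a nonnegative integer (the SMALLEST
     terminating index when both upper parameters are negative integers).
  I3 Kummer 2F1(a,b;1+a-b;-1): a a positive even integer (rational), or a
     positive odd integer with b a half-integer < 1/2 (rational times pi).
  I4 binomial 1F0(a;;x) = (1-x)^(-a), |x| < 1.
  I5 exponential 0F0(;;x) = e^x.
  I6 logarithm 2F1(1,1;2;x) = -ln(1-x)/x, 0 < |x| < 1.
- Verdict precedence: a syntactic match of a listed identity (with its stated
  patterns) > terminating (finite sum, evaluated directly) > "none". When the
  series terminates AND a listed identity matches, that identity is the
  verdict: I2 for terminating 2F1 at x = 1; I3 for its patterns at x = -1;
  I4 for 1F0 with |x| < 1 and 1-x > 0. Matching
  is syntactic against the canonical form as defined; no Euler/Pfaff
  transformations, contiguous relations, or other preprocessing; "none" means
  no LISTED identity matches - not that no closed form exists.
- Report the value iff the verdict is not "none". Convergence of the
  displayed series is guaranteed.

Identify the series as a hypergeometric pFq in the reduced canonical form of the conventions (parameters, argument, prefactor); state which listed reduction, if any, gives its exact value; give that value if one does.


With C = 5: the canonical form is 2F1(1, 1; 13/4; -3/5). Verdict: none - at argument -3/5 the multisets {1, 1} ; {13/4} match no listed identity.

Key observation: with t_0 = 5, the factorial ratio (prefactor 5) (k+a-1)!/(a-1)! is a rising factorial (a)_k.
Ratio: r(k) = (-3/5) * (k+1) (k+1) / [(k+13/4) (k+1)] - poly over poly, x = (-3/5) from leading terms; C = 5 at k = 0.


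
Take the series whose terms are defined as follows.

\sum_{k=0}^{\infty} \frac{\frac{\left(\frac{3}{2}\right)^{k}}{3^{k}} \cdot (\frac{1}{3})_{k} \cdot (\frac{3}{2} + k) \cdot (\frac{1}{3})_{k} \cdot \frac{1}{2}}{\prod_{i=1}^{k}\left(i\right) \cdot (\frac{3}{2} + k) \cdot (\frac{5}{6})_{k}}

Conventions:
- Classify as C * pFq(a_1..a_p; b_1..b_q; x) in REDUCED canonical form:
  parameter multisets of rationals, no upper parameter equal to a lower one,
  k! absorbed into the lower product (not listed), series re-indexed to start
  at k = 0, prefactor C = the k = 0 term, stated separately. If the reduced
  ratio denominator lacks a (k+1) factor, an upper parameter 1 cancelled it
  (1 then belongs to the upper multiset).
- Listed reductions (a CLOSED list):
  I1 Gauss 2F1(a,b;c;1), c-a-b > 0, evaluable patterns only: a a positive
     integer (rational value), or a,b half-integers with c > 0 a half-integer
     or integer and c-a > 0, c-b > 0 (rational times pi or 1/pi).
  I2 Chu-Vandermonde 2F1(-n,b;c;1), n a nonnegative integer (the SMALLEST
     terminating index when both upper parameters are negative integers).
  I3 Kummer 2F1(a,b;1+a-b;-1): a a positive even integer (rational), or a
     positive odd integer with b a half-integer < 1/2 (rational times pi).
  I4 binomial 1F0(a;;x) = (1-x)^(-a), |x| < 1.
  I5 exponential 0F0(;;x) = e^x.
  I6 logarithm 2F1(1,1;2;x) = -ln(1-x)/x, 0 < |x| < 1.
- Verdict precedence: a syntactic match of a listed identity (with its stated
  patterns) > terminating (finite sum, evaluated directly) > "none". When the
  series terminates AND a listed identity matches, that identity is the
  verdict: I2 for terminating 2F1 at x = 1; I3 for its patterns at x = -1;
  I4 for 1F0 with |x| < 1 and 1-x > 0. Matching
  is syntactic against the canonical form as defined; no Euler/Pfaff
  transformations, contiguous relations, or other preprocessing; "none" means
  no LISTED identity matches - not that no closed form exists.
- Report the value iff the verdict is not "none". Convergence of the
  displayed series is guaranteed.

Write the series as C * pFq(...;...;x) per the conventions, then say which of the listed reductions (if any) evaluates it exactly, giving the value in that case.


x = \frac{1}{2} here; the reduced form reads 2F1, upper {\frac{1}{3}, \frac{1}{3}}, lower {\frac{5}{6}}, C = \frac{1}{2}. Verdict: none - at argument \frac{1}{2} the multisets {\frac{1}{3}, \frac{1}{3}} ; {\frac{5}{6}} match no listed identity.

The tell: with t_0 = \frac{1}{2}, the two k-th powers (prefactor 1/2) combine into one argument.
Step ratio: r(k) = \frac{1}{2} * (k+\frac{1}{3}) (k+\frac{1}{3}) / [(k+\frac{5}{6}) (k+1)] ; factor over Q: parameters, x = \frac{1}{2}, and C = \frac{1}{2}.


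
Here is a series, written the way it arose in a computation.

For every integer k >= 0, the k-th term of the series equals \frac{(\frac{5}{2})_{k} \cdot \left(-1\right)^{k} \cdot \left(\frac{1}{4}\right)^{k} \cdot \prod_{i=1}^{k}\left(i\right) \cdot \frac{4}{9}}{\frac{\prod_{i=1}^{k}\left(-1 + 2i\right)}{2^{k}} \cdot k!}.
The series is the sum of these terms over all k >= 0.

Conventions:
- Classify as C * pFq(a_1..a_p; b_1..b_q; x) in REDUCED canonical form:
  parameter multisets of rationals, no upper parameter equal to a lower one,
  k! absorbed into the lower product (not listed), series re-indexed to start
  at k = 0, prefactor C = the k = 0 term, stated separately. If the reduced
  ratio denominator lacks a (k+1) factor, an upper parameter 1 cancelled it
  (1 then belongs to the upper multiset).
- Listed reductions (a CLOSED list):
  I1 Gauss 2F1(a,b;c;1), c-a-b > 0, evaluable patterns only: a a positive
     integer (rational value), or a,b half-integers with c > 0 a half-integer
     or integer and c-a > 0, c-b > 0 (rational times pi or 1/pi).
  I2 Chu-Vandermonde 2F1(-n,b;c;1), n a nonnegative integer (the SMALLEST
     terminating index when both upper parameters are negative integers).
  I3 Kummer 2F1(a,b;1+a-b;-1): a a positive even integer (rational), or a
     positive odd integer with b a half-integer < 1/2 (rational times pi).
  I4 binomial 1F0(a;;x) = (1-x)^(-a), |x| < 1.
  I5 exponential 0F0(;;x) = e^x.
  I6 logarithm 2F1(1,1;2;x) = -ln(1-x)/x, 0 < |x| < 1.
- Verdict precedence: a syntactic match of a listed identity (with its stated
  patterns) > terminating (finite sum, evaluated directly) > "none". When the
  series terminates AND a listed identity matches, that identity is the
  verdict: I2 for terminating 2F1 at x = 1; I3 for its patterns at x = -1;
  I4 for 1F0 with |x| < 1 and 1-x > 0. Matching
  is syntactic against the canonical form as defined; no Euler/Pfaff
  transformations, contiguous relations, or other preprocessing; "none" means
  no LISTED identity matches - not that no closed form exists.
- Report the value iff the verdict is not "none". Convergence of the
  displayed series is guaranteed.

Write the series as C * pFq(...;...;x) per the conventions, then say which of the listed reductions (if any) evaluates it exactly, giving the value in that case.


First insight: t_0 = \frac{4}{9} here, and the lower odd product (prefactor 4/9) is 2^k (1/2)_k.
Ratio: r(k) = -\frac{1}{4} * (k+1) (k+\frac{5}{2}) / [(k+\frac{1}{2}) (k+1)] - rational in k. x = -\frac{1}{4}; t_0 = \frac{4}{9}; negate the roots.

This is \frac{4}{9} * 2F1(1, \frac{5}{2}; \frac{1}{2}; -\frac{1}{4}) in reduced canonical form. Verdict: none. A 2F1 with upper {1, \frac{5}{2}} fits none of I1-I6 at x = -\frac{1}{4}; the sum runs forever.


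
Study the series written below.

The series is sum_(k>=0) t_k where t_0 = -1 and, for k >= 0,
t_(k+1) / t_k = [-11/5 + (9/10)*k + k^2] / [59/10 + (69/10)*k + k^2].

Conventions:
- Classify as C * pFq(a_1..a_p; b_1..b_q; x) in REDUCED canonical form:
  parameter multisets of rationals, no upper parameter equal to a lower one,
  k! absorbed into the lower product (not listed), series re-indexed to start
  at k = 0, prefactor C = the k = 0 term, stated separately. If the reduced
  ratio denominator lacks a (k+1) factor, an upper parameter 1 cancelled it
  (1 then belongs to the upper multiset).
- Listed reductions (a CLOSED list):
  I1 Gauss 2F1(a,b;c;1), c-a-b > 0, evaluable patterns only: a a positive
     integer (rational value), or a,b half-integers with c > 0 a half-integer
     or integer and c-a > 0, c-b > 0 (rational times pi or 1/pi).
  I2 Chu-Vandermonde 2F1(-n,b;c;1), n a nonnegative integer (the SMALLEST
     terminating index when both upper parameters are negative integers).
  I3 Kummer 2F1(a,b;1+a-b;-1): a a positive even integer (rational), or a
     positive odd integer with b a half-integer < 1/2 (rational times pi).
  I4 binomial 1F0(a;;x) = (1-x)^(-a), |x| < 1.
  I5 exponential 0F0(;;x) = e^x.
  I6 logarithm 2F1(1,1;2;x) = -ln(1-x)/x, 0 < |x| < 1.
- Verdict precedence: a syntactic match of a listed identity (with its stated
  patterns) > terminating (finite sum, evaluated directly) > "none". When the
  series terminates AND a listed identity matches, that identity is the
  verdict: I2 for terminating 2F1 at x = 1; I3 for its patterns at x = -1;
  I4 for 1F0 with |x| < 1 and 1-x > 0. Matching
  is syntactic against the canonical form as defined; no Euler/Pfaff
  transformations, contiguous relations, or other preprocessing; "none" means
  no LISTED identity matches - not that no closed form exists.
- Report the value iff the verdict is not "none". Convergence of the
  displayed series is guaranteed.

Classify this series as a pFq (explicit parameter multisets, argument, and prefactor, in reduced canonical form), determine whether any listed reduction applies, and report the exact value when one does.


Classification (C = -1): 2F1 with upper {-11/10, 2}, lower {59/10}, argument x = 1. Verdict at x = 1: the Gauss summation I1 matches (x = 1: the Gamma ratio telescopes since c-a-b = 5 > 0 and a = 2 in Z>0). Exact value: -637/1000.

The tell: t_0 being -1, factor the ratio over Q (C = -1, x = 1): negated roots = parameters.
Consecutive-term ratio: r(k) = 1 * (k-11/10) (k+2) / [(k+59/10) (k+1)] - rational; roots negated = parameters, x = 1, C = -1.


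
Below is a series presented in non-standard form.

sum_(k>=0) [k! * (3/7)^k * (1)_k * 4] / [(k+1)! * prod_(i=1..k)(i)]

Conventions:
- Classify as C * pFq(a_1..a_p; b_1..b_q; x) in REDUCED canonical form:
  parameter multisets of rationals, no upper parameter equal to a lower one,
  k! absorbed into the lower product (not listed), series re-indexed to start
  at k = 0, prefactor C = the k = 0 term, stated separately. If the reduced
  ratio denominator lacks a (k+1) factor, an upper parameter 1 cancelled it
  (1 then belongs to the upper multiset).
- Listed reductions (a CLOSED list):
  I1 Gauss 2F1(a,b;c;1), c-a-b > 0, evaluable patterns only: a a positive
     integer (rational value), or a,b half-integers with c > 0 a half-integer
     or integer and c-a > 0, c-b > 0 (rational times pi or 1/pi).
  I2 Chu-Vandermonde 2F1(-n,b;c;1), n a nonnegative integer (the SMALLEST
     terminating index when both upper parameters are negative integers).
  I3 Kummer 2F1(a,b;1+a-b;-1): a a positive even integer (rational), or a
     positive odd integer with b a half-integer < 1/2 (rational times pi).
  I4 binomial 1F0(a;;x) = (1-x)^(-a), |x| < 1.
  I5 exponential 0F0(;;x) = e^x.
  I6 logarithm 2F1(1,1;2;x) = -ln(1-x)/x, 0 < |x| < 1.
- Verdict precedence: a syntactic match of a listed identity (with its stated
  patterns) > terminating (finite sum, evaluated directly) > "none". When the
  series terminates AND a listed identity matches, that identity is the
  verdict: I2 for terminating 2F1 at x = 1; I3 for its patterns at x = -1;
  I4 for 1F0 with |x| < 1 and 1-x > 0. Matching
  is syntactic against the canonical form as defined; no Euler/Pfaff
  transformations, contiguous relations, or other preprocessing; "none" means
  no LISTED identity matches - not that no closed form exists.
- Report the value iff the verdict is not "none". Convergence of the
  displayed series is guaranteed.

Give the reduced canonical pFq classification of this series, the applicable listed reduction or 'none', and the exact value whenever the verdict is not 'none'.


Canonical form: C = 4 times 2F1 with upper {1, 1}, lower {2}, x = 3/7. Verdict (x = 3/7): the logarithmic series (I6) applies (the logarithm: parameters (1,1;2), x = 3/7). Its exact value is (-28/3) * ln(4/7).

The tell: t_0 being 4, the product of the first k integers (C = 4, x = 3/7) is k!.
Step ratio: r(k) = (3/7) * (k+1) (k+1) / [(k+2) (k+1)] - rational in k. x = (3/7); t_0 = 4; negate the roots.


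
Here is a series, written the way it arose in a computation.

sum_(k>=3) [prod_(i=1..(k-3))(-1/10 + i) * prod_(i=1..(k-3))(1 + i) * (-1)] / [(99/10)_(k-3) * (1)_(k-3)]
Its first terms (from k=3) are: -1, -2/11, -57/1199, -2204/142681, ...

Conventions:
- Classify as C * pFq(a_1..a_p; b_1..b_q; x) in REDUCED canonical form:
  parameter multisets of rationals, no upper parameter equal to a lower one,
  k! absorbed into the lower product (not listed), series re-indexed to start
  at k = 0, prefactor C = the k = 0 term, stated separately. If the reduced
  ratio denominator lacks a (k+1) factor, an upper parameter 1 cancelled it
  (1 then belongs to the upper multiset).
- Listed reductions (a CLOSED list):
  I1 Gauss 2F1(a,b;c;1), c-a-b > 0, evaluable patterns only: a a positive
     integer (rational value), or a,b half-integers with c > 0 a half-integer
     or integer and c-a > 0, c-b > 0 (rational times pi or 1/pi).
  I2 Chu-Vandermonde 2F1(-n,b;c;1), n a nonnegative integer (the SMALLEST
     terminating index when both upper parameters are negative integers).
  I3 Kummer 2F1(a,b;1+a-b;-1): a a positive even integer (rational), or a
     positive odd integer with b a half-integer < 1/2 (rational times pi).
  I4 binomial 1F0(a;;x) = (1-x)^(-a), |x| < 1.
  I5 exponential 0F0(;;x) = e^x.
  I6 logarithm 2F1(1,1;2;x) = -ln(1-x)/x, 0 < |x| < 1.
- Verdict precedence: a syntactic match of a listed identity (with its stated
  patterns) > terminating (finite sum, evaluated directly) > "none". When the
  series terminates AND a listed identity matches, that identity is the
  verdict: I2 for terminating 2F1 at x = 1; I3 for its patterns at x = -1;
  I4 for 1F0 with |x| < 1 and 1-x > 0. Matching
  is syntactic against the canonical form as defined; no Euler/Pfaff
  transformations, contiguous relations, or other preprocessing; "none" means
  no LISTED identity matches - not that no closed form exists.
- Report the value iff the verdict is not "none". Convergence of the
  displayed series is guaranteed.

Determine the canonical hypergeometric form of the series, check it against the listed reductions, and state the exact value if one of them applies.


At argument 1: a 2F1 with upper {9/10, 2}, lower {99/10}, scaled by C = -1. Verdict: Gauss (I1, integer-parameter pattern) fires (x = 1: the Gamma ratio telescopes since c-a-b = 7 > 0 and a = 2 in Z>0). Value: -7031/5600.

The tell: t_0 being -1, the running product (C = -1) telescopes to a rising factorial.
Ratio: r(k) = 1 * (k+9/10) (k+2) / [(k+99/10) (k+1)] ; factor over Q: parameters, x = 1, and C = -1.


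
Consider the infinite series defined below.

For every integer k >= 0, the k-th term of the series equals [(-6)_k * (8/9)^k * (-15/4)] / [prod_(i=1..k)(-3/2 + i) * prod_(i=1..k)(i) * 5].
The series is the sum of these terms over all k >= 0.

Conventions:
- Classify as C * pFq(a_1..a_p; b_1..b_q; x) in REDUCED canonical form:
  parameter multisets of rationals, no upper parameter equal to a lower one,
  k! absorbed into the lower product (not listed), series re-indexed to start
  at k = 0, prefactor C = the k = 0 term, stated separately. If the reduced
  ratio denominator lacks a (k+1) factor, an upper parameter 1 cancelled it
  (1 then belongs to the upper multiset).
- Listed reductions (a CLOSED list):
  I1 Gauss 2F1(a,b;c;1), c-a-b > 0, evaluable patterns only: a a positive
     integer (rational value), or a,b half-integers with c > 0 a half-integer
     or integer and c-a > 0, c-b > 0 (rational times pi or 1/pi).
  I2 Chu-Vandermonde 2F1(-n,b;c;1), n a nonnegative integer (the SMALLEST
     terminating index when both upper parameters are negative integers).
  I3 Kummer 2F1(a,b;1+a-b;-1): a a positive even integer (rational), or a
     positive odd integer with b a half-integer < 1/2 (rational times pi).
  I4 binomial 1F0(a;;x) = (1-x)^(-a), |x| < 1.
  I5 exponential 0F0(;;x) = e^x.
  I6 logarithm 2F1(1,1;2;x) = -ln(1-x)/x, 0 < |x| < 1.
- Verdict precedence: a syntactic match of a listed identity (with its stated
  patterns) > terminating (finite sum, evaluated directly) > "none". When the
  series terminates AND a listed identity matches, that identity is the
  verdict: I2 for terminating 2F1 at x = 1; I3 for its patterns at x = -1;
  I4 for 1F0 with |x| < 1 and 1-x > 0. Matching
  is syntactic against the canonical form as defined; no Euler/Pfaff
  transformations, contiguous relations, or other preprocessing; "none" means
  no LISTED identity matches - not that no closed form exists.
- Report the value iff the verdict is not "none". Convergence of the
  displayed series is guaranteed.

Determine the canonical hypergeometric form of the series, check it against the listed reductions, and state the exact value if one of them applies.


This is -3/4 * 1F1(-6; -1/2; 8/9) in reduced canonical form. Verdict: terminating - upper parameter -6 makes this a finite sum (last index 6), evaluated exactly. Its exact value is 732268595/133923132.

Structural cue: t_0 being -3/4, the product of the first k integers (prefactor -3/4) is k!.
Term ratio: r(k) = (8/9) * (k-6) / [(k-1/2) (k+1)] - rational in k. x = (8/9); t_0 = -3/4; negate the roots.


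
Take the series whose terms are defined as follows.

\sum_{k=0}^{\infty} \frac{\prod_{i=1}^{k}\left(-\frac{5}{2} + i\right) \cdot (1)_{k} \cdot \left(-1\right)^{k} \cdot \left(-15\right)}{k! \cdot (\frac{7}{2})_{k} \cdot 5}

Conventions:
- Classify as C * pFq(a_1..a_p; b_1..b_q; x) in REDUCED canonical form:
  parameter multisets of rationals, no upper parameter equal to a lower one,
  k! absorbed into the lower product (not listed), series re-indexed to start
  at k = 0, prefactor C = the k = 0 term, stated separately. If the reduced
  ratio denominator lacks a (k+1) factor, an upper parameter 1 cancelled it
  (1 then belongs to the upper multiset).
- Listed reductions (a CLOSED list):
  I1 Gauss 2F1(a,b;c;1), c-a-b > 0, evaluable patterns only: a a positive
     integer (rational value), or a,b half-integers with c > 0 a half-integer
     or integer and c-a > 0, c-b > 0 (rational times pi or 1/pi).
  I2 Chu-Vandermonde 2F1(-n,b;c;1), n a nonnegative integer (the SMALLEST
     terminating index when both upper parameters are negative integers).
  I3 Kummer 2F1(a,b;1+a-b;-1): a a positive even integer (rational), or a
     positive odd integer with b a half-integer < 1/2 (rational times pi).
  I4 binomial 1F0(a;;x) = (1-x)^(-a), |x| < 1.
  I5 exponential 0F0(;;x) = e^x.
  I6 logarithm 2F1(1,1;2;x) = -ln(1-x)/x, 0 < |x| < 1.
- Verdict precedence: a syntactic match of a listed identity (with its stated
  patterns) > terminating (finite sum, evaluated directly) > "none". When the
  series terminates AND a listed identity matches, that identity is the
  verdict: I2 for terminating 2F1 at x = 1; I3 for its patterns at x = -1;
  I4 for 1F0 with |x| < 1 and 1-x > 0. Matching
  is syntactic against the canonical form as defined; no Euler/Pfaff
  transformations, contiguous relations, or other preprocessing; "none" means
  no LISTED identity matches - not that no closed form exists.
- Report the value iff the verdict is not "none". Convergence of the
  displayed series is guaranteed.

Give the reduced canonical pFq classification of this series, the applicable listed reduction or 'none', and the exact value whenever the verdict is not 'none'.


First insight: from the first term -3: the running product (C = -3) telescopes to a rising factorial.
Consecutive-term ratio: r(k) = -1 * (k-\frac{3}{2}) (k+1) / [(k+\frac{7}{2}) (k+1)] - rational in k. x = -1; t_0 = -3; negate the roots.

The series (x = -1) is 2F1: upper {-\frac{3}{2}, 1}, lower {\frac{7}{2}}, prefactor -3. Verdict: Kummer (I3) fires (x = -1; c = \frac{7}{2} equals 1+a-b for upper {-\frac{3}{2}, 1}: listed pattern). Its exact value is \left(-\frac{45}{32}\right) \cdot \pi.


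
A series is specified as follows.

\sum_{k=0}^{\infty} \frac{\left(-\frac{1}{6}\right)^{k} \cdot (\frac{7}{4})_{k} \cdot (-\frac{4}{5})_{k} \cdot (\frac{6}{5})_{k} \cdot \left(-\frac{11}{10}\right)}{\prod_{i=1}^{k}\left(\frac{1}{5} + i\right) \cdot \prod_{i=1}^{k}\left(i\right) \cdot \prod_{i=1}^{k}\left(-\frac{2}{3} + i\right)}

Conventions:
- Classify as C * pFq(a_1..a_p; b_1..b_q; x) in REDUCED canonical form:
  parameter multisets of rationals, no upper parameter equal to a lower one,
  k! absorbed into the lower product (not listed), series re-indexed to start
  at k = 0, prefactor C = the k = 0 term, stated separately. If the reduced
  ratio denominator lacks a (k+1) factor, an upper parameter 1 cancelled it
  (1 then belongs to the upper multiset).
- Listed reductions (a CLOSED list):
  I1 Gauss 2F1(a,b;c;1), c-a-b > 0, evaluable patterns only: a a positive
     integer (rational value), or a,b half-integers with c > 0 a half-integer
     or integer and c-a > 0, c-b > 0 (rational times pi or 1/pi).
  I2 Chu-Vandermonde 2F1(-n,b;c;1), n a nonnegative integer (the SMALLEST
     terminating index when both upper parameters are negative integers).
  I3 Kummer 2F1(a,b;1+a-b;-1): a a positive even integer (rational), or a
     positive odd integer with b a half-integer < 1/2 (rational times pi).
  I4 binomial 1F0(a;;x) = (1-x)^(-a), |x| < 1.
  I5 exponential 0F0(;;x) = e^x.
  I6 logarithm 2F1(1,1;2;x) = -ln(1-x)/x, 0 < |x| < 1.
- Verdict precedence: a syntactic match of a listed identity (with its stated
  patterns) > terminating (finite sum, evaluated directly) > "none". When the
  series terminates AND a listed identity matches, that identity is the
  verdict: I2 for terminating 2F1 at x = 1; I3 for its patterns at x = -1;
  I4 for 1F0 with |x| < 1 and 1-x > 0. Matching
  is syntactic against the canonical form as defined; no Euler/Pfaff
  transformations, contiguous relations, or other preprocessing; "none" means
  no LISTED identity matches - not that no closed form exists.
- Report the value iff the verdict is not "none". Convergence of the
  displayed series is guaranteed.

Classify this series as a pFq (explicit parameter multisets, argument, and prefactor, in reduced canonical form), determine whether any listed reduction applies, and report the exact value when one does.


Key step: from the first term -\frac{11}{10}: the lower running product (C = -11/10) is a rising factorial.
Adjacent-term ratio: r(k) = -\frac{1}{6} * (k-\frac{4}{5}) (k+\frac{7}{4}) / [(k+\frac{1}{3}) (k+1)] ; factor over Q: parameters, x = -\frac{1}{6}, and C = -\frac{11}{10}.

This is -\frac{11}{10} * 2F1(-\frac{4}{5}, \frac{7}{4}; \frac{1}{3}; -\frac{1}{6}) in reduced canonical form. Verdict: none - at argument -\frac{1}{6} the multisets {-\frac{4}{5}, \frac{7}{4}} ; {\frac{1}{3}} match no listed identity.
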